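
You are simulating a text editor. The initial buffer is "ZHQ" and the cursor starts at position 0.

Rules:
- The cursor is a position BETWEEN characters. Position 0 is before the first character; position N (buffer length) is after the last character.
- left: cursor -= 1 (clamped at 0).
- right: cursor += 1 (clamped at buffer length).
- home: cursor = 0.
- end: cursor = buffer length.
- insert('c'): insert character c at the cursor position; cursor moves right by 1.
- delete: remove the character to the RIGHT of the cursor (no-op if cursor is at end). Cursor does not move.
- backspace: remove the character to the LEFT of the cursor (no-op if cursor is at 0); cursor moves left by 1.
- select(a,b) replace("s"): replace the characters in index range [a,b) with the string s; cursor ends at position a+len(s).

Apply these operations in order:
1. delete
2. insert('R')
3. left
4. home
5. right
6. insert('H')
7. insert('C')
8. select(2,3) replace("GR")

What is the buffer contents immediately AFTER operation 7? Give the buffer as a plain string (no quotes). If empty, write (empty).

After op 1 (delete): buf='HQ' cursor=0
After op 2 (insert('R')): buf='RHQ' cursor=1
After op 3 (left): buf='RHQ' cursor=0
After op 4 (home): buf='RHQ' cursor=0
After op 5 (right): buf='RHQ' cursor=1
After op 6 (insert('H')): buf='RHHQ' cursor=2
After op 7 (insert('C')): buf='RHCHQ' cursor=3

Answer: RHCHQ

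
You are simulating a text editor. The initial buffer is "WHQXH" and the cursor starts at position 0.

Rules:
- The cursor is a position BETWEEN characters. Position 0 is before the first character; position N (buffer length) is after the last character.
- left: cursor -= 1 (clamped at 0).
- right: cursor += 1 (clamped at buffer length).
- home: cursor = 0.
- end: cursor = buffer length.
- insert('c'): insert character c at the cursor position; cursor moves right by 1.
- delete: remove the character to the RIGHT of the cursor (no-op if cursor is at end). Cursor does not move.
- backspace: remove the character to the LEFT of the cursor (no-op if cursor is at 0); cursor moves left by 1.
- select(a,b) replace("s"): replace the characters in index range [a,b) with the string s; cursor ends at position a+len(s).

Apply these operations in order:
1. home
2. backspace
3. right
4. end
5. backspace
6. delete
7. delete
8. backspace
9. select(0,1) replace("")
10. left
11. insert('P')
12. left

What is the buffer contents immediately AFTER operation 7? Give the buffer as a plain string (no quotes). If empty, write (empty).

After op 1 (home): buf='WHQXH' cursor=0
After op 2 (backspace): buf='WHQXH' cursor=0
After op 3 (right): buf='WHQXH' cursor=1
After op 4 (end): buf='WHQXH' cursor=5
After op 5 (backspace): buf='WHQX' cursor=4
After op 6 (delete): buf='WHQX' cursor=4
After op 7 (delete): buf='WHQX' cursor=4

Answer: WHQX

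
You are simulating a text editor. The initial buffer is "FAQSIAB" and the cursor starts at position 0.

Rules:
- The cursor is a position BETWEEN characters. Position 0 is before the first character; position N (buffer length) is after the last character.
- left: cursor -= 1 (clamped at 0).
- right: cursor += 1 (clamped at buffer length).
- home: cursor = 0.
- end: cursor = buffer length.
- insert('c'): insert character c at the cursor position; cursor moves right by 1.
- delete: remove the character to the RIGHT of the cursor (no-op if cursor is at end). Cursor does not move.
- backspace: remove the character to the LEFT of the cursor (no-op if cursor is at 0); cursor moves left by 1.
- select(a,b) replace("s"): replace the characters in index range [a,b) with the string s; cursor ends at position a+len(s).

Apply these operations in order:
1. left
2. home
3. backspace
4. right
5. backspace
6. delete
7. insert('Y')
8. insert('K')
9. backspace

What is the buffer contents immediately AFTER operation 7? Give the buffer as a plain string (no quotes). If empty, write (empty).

After op 1 (left): buf='FAQSIAB' cursor=0
After op 2 (home): buf='FAQSIAB' cursor=0
After op 3 (backspace): buf='FAQSIAB' cursor=0
After op 4 (right): buf='FAQSIAB' cursor=1
After op 5 (backspace): buf='AQSIAB' cursor=0
After op 6 (delete): buf='QSIAB' cursor=0
After op 7 (insert('Y')): buf='YQSIAB' cursor=1

Answer: YQSIAB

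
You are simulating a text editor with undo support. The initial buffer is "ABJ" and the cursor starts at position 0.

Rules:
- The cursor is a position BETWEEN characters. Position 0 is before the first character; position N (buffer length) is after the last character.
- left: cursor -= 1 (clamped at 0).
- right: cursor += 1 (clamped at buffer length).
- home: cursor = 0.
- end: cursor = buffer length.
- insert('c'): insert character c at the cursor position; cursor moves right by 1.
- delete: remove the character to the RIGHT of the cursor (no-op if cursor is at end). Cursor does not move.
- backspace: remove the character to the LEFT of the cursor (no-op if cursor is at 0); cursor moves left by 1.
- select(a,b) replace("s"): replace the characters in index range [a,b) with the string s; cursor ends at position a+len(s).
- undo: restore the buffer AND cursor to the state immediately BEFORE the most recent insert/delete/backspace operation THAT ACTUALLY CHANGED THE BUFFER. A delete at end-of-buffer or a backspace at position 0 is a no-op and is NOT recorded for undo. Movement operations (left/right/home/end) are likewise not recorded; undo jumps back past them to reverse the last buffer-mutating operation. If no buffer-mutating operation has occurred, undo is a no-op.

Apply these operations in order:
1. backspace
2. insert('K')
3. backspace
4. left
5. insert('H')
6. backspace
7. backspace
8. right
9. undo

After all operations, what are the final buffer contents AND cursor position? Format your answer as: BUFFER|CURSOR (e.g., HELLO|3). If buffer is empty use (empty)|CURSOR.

Answer: HABJ|1

Derivation:
After op 1 (backspace): buf='ABJ' cursor=0
After op 2 (insert('K')): buf='KABJ' cursor=1
After op 3 (backspace): buf='ABJ' cursor=0
After op 4 (left): buf='ABJ' cursor=0
After op 5 (insert('H')): buf='HABJ' cursor=1
After op 6 (backspace): buf='ABJ' cursor=0
After op 7 (backspace): buf='ABJ' cursor=0
After op 8 (right): buf='ABJ' cursor=1
After op 9 (undo): buf='HABJ' cursor=1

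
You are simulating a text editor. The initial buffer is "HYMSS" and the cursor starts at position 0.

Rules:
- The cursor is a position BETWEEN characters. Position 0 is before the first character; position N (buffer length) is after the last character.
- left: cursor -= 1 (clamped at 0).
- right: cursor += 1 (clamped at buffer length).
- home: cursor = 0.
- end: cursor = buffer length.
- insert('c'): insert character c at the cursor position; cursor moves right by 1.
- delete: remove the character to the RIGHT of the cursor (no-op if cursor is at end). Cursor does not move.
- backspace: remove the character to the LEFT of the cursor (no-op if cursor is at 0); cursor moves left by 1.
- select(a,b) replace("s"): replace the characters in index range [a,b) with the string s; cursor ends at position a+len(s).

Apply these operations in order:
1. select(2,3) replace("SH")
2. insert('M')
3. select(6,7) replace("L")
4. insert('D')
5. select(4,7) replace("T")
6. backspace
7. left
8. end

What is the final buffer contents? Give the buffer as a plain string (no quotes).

After op 1 (select(2,3) replace("SH")): buf='HYSHSS' cursor=4
After op 2 (insert('M')): buf='HYSHMSS' cursor=5
After op 3 (select(6,7) replace("L")): buf='HYSHMSL' cursor=7
After op 4 (insert('D')): buf='HYSHMSLD' cursor=8
After op 5 (select(4,7) replace("T")): buf='HYSHTD' cursor=5
After op 6 (backspace): buf='HYSHD' cursor=4
After op 7 (left): buf='HYSHD' cursor=3
After op 8 (end): buf='HYSHD' cursor=5

Answer: HYSHD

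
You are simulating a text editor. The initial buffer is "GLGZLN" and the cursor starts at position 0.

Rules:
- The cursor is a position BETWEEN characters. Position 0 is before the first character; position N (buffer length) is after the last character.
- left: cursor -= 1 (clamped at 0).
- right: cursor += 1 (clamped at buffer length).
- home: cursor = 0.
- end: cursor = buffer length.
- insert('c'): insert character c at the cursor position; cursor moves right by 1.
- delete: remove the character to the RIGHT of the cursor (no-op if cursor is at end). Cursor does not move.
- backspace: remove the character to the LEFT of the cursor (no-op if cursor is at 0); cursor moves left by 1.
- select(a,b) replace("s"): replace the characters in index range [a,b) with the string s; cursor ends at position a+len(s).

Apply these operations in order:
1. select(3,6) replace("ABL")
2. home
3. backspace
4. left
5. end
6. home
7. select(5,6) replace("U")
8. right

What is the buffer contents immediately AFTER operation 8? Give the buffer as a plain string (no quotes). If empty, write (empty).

After op 1 (select(3,6) replace("ABL")): buf='GLGABL' cursor=6
After op 2 (home): buf='GLGABL' cursor=0
After op 3 (backspace): buf='GLGABL' cursor=0
After op 4 (left): buf='GLGABL' cursor=0
After op 5 (end): buf='GLGABL' cursor=6
After op 6 (home): buf='GLGABL' cursor=0
After op 7 (select(5,6) replace("U")): buf='GLGABU' cursor=6
After op 8 (right): buf='GLGABU' cursor=6

Answer: GLGABU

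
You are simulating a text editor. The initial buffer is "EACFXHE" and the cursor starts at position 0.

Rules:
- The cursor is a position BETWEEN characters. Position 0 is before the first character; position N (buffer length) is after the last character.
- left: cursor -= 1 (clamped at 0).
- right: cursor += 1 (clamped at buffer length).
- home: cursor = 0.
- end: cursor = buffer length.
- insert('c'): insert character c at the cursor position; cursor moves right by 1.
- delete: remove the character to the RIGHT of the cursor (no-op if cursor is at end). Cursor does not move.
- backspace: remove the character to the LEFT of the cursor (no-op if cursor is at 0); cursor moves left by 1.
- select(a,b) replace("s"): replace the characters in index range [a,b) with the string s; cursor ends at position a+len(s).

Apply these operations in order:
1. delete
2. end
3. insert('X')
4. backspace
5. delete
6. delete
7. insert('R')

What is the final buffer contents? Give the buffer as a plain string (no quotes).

Answer: ACFXHER

Derivation:
After op 1 (delete): buf='ACFXHE' cursor=0
After op 2 (end): buf='ACFXHE' cursor=6
After op 3 (insert('X')): buf='ACFXHEX' cursor=7
After op 4 (backspace): buf='ACFXHE' cursor=6
After op 5 (delete): buf='ACFXHE' cursor=6
After op 6 (delete): buf='ACFXHE' cursor=6
After op 7 (insert('R')): buf='ACFXHER' cursor=7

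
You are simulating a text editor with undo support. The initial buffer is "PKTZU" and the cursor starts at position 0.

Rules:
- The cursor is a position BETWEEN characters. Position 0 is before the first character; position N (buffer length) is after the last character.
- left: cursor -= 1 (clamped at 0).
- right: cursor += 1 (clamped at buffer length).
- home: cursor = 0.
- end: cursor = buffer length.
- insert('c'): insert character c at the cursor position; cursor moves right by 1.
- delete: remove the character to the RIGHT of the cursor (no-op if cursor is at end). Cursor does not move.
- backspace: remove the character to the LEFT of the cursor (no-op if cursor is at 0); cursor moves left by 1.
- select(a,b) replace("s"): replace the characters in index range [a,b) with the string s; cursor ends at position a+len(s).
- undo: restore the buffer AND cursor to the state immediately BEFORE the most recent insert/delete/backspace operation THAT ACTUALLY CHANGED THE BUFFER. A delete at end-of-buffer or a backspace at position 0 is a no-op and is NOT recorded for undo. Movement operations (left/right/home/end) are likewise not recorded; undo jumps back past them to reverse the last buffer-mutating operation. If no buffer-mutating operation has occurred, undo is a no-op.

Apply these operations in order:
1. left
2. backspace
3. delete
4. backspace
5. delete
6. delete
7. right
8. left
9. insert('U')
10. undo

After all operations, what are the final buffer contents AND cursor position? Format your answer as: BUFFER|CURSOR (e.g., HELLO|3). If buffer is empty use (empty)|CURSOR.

After op 1 (left): buf='PKTZU' cursor=0
After op 2 (backspace): buf='PKTZU' cursor=0
After op 3 (delete): buf='KTZU' cursor=0
After op 4 (backspace): buf='KTZU' cursor=0
After op 5 (delete): buf='TZU' cursor=0
After op 6 (delete): buf='ZU' cursor=0
After op 7 (right): buf='ZU' cursor=1
After op 8 (left): buf='ZU' cursor=0
After op 9 (insert('U')): buf='UZU' cursor=1
After op 10 (undo): buf='ZU' cursor=0

Answer: ZU|0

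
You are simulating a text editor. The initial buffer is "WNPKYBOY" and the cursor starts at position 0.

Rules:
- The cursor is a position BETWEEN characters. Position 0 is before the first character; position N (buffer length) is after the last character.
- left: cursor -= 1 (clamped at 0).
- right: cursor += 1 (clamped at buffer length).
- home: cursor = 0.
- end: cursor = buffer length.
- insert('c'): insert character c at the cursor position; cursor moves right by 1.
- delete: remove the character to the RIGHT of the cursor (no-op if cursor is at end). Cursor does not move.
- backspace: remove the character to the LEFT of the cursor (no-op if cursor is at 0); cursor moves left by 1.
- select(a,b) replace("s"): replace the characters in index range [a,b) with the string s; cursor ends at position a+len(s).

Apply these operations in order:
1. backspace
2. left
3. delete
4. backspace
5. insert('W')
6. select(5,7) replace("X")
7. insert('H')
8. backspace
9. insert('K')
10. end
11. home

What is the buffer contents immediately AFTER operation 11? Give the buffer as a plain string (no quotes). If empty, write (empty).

After op 1 (backspace): buf='WNPKYBOY' cursor=0
After op 2 (left): buf='WNPKYBOY' cursor=0
After op 3 (delete): buf='NPKYBOY' cursor=0
After op 4 (backspace): buf='NPKYBOY' cursor=0
After op 5 (insert('W')): buf='WNPKYBOY' cursor=1
After op 6 (select(5,7) replace("X")): buf='WNPKYXY' cursor=6
After op 7 (insert('H')): buf='WNPKYXHY' cursor=7
After op 8 (backspace): buf='WNPKYXY' cursor=6
After op 9 (insert('K')): buf='WNPKYXKY' cursor=7
After op 10 (end): buf='WNPKYXKY' cursor=8
After op 11 (home): buf='WNPKYXKY' cursor=0

Answer: WNPKYXKY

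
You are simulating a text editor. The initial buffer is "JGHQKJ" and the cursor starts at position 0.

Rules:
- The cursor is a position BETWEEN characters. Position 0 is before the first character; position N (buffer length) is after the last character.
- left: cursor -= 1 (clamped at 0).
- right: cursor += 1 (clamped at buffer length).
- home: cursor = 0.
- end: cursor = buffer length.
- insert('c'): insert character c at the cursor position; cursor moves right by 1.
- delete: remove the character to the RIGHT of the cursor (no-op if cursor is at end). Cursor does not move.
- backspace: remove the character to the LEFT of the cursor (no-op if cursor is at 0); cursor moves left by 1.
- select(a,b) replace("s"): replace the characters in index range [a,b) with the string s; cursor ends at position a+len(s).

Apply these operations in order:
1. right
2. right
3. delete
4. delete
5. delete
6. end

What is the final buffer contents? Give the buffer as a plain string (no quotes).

Answer: JGJ

Derivation:
After op 1 (right): buf='JGHQKJ' cursor=1
After op 2 (right): buf='JGHQKJ' cursor=2
After op 3 (delete): buf='JGQKJ' cursor=2
After op 4 (delete): buf='JGKJ' cursor=2
After op 5 (delete): buf='JGJ' cursor=2
After op 6 (end): buf='JGJ' cursor=3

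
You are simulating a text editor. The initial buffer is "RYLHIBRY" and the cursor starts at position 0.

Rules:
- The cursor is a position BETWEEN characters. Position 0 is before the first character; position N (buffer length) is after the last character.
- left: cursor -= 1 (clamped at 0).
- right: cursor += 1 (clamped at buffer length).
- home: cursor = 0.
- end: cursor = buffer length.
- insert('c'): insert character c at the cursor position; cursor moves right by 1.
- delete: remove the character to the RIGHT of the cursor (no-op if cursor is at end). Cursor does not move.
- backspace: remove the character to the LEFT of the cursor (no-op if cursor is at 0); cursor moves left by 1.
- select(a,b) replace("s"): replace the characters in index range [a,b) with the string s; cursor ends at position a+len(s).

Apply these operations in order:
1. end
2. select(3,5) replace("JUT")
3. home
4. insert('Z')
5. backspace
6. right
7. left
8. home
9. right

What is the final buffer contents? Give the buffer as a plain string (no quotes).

After op 1 (end): buf='RYLHIBRY' cursor=8
After op 2 (select(3,5) replace("JUT")): buf='RYLJUTBRY' cursor=6
After op 3 (home): buf='RYLJUTBRY' cursor=0
After op 4 (insert('Z')): buf='ZRYLJUTBRY' cursor=1
After op 5 (backspace): buf='RYLJUTBRY' cursor=0
After op 6 (right): buf='RYLJUTBRY' cursor=1
After op 7 (left): buf='RYLJUTBRY' cursor=0
After op 8 (home): buf='RYLJUTBRY' cursor=0
After op 9 (right): buf='RYLJUTBRY' cursor=1

Answer: RYLJUTBRY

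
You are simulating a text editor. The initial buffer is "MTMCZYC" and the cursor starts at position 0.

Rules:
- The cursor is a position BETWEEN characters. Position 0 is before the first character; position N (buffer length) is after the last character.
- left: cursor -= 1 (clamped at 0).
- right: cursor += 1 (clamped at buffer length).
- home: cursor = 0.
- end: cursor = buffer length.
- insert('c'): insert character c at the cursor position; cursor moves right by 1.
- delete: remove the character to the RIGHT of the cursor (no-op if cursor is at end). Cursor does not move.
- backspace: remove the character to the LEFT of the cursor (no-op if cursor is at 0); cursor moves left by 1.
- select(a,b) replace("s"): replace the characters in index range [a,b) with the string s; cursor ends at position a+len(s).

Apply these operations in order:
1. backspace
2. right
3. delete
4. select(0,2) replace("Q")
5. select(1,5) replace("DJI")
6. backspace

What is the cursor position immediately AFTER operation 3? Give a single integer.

After op 1 (backspace): buf='MTMCZYC' cursor=0
After op 2 (right): buf='MTMCZYC' cursor=1
After op 3 (delete): buf='MMCZYC' cursor=1

Answer: 1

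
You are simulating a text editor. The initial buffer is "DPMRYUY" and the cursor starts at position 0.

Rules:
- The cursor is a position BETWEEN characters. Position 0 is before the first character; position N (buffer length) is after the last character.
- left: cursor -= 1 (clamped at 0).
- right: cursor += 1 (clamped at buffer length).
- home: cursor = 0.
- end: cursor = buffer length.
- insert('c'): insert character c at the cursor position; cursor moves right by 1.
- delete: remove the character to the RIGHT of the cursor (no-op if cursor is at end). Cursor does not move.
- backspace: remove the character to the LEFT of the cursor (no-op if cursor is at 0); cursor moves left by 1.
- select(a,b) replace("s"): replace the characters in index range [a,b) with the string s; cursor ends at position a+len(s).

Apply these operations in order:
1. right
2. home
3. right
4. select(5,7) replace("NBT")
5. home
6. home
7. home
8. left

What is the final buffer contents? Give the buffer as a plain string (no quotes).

Answer: DPMRYNBT

Derivation:
After op 1 (right): buf='DPMRYUY' cursor=1
After op 2 (home): buf='DPMRYUY' cursor=0
After op 3 (right): buf='DPMRYUY' cursor=1
After op 4 (select(5,7) replace("NBT")): buf='DPMRYNBT' cursor=8
After op 5 (home): buf='DPMRYNBT' cursor=0
After op 6 (home): buf='DPMRYNBT' cursor=0
After op 7 (home): buf='DPMRYNBT' cursor=0
After op 8 (left): buf='DPMRYNBT' cursor=0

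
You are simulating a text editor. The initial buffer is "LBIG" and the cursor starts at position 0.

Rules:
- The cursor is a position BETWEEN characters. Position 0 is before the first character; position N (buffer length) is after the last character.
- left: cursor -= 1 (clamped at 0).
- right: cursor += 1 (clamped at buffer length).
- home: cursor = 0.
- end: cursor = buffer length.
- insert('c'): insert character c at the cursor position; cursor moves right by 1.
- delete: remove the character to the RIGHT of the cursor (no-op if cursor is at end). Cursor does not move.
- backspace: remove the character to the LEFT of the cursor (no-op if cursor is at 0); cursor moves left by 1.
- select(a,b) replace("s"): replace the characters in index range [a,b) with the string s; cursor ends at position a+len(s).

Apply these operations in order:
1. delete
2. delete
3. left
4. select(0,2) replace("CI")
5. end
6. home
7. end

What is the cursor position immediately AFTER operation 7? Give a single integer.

Answer: 2

Derivation:
After op 1 (delete): buf='BIG' cursor=0
After op 2 (delete): buf='IG' cursor=0
After op 3 (left): buf='IG' cursor=0
After op 4 (select(0,2) replace("CI")): buf='CI' cursor=2
After op 5 (end): buf='CI' cursor=2
After op 6 (home): buf='CI' cursor=0
After op 7 (end): buf='CI' cursor=2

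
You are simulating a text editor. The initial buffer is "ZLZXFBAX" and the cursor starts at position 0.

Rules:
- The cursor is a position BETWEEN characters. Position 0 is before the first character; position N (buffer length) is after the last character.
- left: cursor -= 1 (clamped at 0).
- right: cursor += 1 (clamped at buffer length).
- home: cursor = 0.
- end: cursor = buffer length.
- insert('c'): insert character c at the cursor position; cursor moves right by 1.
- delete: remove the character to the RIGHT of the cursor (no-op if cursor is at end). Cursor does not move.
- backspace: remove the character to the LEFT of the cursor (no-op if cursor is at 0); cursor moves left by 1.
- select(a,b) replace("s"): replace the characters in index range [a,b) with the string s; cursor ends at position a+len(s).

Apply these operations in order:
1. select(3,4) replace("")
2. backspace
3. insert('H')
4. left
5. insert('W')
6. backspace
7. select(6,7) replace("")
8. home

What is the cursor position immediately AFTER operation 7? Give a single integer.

After op 1 (select(3,4) replace("")): buf='ZLZFBAX' cursor=3
After op 2 (backspace): buf='ZLFBAX' cursor=2
After op 3 (insert('H')): buf='ZLHFBAX' cursor=3
After op 4 (left): buf='ZLHFBAX' cursor=2
After op 5 (insert('W')): buf='ZLWHFBAX' cursor=3
After op 6 (backspace): buf='ZLHFBAX' cursor=2
After op 7 (select(6,7) replace("")): buf='ZLHFBA' cursor=6

Answer: 6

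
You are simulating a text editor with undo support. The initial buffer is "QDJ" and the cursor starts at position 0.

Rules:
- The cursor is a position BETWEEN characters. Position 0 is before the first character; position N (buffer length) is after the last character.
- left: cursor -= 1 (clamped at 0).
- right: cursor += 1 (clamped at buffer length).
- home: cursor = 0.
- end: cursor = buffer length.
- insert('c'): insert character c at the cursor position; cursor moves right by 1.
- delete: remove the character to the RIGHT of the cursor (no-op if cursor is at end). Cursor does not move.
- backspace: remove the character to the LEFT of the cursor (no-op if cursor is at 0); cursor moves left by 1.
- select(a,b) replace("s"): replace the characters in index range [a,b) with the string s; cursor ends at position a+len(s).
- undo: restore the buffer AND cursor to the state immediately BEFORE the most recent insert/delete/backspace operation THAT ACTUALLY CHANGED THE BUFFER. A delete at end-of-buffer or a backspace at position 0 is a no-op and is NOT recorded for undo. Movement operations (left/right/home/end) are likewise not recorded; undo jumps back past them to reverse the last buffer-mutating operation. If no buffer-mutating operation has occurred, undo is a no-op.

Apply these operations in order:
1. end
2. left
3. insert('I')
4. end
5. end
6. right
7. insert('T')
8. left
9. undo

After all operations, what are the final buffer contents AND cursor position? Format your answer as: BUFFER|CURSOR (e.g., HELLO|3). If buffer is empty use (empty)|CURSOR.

Answer: QDIJ|4

Derivation:
After op 1 (end): buf='QDJ' cursor=3
After op 2 (left): buf='QDJ' cursor=2
After op 3 (insert('I')): buf='QDIJ' cursor=3
After op 4 (end): buf='QDIJ' cursor=4
After op 5 (end): buf='QDIJ' cursor=4
After op 6 (right): buf='QDIJ' cursor=4
After op 7 (insert('T')): buf='QDIJT' cursor=5
After op 8 (left): buf='QDIJT' cursor=4
After op 9 (undo): buf='QDIJ' cursor=4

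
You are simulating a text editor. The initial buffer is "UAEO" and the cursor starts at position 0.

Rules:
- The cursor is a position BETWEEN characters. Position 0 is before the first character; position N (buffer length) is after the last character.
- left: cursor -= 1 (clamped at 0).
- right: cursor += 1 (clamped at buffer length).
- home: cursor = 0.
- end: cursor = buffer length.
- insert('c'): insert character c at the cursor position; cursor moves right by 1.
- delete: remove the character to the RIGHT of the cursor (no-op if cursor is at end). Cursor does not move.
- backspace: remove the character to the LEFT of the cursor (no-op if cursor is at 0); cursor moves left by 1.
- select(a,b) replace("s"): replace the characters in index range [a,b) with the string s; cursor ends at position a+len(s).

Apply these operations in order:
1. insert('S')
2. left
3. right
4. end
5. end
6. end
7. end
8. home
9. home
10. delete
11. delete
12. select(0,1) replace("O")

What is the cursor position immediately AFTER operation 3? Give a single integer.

After op 1 (insert('S')): buf='SUAEO' cursor=1
After op 2 (left): buf='SUAEO' cursor=0
After op 3 (right): buf='SUAEO' cursor=1

Answer: 1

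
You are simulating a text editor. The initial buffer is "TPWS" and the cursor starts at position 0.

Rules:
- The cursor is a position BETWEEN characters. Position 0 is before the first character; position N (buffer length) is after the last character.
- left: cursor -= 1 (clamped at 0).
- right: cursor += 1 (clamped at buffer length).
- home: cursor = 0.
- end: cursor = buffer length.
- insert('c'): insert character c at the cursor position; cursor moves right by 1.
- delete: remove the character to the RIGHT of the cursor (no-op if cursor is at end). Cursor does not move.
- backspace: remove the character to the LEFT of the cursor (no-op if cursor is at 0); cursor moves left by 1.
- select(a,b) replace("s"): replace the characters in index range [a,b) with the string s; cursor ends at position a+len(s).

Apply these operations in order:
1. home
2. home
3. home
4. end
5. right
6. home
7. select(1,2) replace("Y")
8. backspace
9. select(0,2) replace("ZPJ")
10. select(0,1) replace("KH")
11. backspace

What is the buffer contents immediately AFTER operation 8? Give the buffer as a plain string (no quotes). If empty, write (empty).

After op 1 (home): buf='TPWS' cursor=0
After op 2 (home): buf='TPWS' cursor=0
After op 3 (home): buf='TPWS' cursor=0
After op 4 (end): buf='TPWS' cursor=4
After op 5 (right): buf='TPWS' cursor=4
After op 6 (home): buf='TPWS' cursor=0
After op 7 (select(1,2) replace("Y")): buf='TYWS' cursor=2
After op 8 (backspace): buf='TWS' cursor=1

Answer: TWS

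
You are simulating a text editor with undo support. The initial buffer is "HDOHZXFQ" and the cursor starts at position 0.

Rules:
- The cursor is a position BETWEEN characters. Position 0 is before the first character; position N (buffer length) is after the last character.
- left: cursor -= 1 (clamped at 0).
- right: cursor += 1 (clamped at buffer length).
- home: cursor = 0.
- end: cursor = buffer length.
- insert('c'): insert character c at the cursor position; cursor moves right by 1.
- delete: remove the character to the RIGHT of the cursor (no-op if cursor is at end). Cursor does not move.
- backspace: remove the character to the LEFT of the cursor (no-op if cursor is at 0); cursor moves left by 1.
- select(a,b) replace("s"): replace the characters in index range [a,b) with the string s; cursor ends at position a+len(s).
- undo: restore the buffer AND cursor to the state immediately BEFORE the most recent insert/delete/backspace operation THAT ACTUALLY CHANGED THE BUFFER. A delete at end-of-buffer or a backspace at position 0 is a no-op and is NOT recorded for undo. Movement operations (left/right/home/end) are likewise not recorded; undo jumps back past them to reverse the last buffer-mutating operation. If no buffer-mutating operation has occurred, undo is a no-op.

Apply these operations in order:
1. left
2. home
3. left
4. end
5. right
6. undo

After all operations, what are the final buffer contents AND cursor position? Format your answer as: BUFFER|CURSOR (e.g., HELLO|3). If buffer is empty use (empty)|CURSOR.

Answer: HDOHZXFQ|8

Derivation:
After op 1 (left): buf='HDOHZXFQ' cursor=0
After op 2 (home): buf='HDOHZXFQ' cursor=0
After op 3 (left): buf='HDOHZXFQ' cursor=0
After op 4 (end): buf='HDOHZXFQ' cursor=8
After op 5 (right): buf='HDOHZXFQ' cursor=8
After op 6 (undo): buf='HDOHZXFQ' cursor=8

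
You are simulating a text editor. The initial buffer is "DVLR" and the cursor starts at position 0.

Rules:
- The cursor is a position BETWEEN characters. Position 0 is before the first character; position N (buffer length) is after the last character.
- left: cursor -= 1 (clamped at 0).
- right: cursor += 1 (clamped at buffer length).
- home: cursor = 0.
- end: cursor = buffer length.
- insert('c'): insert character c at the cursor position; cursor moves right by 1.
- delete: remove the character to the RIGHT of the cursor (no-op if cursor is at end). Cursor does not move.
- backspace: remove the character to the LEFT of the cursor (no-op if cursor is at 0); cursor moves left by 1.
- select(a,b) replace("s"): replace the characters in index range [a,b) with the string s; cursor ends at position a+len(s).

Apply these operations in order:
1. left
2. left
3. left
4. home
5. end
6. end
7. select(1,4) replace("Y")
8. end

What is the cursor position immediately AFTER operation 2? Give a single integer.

After op 1 (left): buf='DVLR' cursor=0
After op 2 (left): buf='DVLR' cursor=0

Answer: 0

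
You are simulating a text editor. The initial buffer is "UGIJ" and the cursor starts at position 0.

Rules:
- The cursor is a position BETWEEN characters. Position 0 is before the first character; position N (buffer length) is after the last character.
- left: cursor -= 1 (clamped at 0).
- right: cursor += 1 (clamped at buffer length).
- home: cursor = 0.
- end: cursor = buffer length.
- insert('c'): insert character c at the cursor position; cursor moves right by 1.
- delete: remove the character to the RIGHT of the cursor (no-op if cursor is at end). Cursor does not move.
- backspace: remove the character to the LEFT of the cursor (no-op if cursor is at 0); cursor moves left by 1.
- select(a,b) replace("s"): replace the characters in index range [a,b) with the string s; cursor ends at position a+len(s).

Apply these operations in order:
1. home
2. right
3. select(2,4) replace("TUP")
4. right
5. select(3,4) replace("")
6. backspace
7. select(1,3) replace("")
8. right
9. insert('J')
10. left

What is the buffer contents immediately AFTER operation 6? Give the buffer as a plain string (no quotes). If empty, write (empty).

After op 1 (home): buf='UGIJ' cursor=0
After op 2 (right): buf='UGIJ' cursor=1
After op 3 (select(2,4) replace("TUP")): buf='UGTUP' cursor=5
After op 4 (right): buf='UGTUP' cursor=5
After op 5 (select(3,4) replace("")): buf='UGTP' cursor=3
After op 6 (backspace): buf='UGP' cursor=2

Answer: UGP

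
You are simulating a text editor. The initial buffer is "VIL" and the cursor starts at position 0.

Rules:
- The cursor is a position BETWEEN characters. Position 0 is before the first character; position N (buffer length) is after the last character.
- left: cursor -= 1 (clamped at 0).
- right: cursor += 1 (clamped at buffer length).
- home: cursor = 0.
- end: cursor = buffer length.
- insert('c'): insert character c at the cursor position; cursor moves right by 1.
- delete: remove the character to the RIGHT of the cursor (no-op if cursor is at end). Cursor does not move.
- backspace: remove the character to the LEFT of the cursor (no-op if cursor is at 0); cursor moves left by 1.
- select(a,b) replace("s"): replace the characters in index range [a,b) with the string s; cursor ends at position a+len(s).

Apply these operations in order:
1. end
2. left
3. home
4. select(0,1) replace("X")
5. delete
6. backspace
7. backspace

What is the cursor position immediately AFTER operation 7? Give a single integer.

After op 1 (end): buf='VIL' cursor=3
After op 2 (left): buf='VIL' cursor=2
After op 3 (home): buf='VIL' cursor=0
After op 4 (select(0,1) replace("X")): buf='XIL' cursor=1
After op 5 (delete): buf='XL' cursor=1
After op 6 (backspace): buf='L' cursor=0
After op 7 (backspace): buf='L' cursor=0

Answer: 0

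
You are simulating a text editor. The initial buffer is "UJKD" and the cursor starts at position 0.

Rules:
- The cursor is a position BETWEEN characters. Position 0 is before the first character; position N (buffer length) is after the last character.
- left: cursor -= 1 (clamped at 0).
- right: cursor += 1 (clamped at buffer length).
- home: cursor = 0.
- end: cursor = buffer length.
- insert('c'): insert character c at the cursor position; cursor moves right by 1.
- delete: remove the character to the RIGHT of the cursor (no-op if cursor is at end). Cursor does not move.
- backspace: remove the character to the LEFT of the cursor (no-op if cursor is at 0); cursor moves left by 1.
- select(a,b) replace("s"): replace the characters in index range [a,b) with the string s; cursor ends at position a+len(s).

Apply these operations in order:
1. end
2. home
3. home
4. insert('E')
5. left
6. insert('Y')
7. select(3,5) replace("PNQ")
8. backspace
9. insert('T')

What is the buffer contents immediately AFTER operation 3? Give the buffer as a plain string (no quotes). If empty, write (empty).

Answer: UJKD

Derivation:
After op 1 (end): buf='UJKD' cursor=4
After op 2 (home): buf='UJKD' cursor=0
After op 3 (home): buf='UJKD' cursor=0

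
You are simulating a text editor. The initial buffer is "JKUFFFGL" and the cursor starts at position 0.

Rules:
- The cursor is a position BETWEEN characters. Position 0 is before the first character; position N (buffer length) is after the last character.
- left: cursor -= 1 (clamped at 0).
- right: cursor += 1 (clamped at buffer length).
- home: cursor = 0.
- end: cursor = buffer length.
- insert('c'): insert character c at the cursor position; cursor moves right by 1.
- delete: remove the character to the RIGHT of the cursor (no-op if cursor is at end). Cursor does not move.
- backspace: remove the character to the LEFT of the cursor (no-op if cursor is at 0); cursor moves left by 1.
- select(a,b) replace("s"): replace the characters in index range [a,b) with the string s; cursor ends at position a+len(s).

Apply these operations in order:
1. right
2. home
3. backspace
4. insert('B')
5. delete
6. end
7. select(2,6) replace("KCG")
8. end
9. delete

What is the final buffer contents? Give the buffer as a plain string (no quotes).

Answer: BKKCGGL

Derivation:
After op 1 (right): buf='JKUFFFGL' cursor=1
After op 2 (home): buf='JKUFFFGL' cursor=0
After op 3 (backspace): buf='JKUFFFGL' cursor=0
After op 4 (insert('B')): buf='BJKUFFFGL' cursor=1
After op 5 (delete): buf='BKUFFFGL' cursor=1
After op 6 (end): buf='BKUFFFGL' cursor=8
After op 7 (select(2,6) replace("KCG")): buf='BKKCGGL' cursor=5
After op 8 (end): buf='BKKCGGL' cursor=7
After op 9 (delete): buf='BKKCGGL' cursor=7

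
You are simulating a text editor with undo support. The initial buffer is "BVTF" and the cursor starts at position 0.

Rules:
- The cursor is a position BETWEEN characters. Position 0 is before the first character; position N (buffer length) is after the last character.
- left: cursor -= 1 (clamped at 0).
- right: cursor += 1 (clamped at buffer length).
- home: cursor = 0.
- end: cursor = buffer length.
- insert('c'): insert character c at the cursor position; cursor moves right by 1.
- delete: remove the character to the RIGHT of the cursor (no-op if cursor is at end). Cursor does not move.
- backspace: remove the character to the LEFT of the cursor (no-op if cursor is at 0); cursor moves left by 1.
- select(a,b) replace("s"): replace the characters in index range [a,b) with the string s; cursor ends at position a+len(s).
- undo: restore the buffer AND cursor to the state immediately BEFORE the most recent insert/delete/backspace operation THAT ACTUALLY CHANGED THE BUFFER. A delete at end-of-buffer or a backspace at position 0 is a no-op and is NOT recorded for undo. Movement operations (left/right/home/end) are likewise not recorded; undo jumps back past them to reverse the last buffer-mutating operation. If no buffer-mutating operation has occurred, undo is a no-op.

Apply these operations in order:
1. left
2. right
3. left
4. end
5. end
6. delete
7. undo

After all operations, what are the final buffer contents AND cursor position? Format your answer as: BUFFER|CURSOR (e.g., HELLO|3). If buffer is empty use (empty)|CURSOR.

Answer: BVTF|4

Derivation:
After op 1 (left): buf='BVTF' cursor=0
After op 2 (right): buf='BVTF' cursor=1
After op 3 (left): buf='BVTF' cursor=0
After op 4 (end): buf='BVTF' cursor=4
After op 5 (end): buf='BVTF' cursor=4
After op 6 (delete): buf='BVTF' cursor=4
After op 7 (undo): buf='BVTF' cursor=4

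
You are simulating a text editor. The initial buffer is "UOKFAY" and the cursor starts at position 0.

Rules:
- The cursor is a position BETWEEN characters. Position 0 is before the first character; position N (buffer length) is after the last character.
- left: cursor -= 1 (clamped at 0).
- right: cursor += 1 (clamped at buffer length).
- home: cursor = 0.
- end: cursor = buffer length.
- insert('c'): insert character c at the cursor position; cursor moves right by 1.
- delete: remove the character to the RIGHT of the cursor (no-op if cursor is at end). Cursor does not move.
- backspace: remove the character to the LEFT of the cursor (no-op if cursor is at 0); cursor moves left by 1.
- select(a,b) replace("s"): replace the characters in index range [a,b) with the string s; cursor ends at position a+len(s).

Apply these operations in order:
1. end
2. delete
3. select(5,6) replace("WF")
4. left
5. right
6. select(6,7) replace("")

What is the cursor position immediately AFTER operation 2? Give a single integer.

Answer: 6

Derivation:
After op 1 (end): buf='UOKFAY' cursor=6
After op 2 (delete): buf='UOKFAY' cursor=6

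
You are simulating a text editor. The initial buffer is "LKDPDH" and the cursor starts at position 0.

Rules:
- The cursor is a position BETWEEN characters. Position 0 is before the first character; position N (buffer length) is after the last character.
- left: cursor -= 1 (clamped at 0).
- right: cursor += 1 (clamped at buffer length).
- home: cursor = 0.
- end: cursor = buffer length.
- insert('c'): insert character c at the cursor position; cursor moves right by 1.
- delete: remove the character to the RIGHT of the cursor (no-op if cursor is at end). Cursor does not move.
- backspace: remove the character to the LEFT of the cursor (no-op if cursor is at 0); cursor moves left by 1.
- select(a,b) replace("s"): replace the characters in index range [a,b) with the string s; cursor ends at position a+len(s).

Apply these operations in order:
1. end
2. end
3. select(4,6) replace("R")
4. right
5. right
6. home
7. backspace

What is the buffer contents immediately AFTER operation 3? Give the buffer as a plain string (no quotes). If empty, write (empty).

Answer: LKDPR

Derivation:
After op 1 (end): buf='LKDPDH' cursor=6
After op 2 (end): buf='LKDPDH' cursor=6
After op 3 (select(4,6) replace("R")): buf='LKDPR' cursor=5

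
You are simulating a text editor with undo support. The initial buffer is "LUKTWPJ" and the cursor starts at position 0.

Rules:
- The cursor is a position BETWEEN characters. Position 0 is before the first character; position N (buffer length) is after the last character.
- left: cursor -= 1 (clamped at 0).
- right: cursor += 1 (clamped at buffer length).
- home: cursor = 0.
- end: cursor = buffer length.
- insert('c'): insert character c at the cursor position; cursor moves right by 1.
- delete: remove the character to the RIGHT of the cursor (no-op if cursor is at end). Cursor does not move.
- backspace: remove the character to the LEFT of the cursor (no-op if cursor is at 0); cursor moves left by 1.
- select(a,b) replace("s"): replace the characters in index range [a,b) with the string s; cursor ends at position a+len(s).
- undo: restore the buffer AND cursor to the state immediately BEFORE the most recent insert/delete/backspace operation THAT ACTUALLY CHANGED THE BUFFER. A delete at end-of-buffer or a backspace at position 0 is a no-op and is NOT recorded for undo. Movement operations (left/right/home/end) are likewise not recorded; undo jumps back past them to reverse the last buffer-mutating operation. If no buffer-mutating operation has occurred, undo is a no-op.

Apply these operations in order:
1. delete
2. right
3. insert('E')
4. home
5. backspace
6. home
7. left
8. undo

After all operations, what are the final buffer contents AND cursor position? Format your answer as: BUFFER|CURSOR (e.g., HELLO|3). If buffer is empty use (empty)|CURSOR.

After op 1 (delete): buf='UKTWPJ' cursor=0
After op 2 (right): buf='UKTWPJ' cursor=1
After op 3 (insert('E')): buf='UEKTWPJ' cursor=2
After op 4 (home): buf='UEKTWPJ' cursor=0
After op 5 (backspace): buf='UEKTWPJ' cursor=0
After op 6 (home): buf='UEKTWPJ' cursor=0
After op 7 (left): buf='UEKTWPJ' cursor=0
After op 8 (undo): buf='UKTWPJ' cursor=1

Answer: UKTWPJ|1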